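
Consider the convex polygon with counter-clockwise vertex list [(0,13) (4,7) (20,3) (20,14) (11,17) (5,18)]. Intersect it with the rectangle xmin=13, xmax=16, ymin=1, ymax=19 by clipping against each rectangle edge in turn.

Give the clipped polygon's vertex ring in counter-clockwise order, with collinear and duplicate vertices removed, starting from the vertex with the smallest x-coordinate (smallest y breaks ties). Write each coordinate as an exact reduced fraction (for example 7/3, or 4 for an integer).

1. After x ≥ 13: [(13,19/4) (20,3) (20,14) (13,49/3)]
2. After x ≤ 16: [(13,19/4) (16,4) (16,46/3) (13,49/3)]
3. After y ≥ 1: [(13,19/4) (16,4) (16,46/3) (13,49/3)]
4. After y ≤ 19: [(13,19/4) (16,4) (16,46/3) (13,49/3)]
5. Canonical ring: [(13,19/4) (16,4) (16,46/3) (13,49/3)]

Clipped polygon: [(13,19/4) (16,4) (16,46/3) (13,49/3)]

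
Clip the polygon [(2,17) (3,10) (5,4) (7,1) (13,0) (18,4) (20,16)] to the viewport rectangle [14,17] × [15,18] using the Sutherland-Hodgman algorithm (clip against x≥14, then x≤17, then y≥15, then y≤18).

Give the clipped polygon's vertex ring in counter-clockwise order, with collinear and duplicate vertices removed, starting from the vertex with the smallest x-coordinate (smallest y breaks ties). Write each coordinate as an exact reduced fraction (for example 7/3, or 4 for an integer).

Clipped polygon: [(14,15) (17,15) (17,97/6) (14,49/3)]

1. After x ≥ 14: [(14,49/3) (14,4/5) (18,4) (20,16)]
2. After x ≤ 17: [(17,97/6) (14,49/3) (14,4/5) (17,16/5)]
3. After y ≥ 15: [(17,15) (17,97/6) (14,49/3) (14,15)]
4. After y ≤ 18: [(17,15) (17,97/6) (14,49/3) (14,15)]
5. Canonical ring: [(14,15) (17,15) (17,97/6) (14,49/3)]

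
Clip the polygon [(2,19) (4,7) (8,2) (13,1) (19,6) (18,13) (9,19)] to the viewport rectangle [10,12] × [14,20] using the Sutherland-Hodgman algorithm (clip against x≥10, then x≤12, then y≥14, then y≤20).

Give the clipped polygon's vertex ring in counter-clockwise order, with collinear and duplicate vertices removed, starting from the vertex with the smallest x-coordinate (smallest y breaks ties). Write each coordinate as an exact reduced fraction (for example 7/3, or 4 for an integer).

Clipped polygon: [(10,14) (12,14) (12,17) (10,55/3)]

1. After x ≥ 10: [(10,8/5) (13,1) (19,6) (18,13) (10,55/3)]
2. After x ≤ 12: [(10,8/5) (12,6/5) (12,17) (10,55/3)]
3. After y ≥ 14: [(10,14) (12,14) (12,17) (10,55/3)]
4. After y ≤ 20: [(10,14) (12,14) (12,17) (10,55/3)]
5. Canonical ring: [(10,14) (12,14) (12,17) (10,55/3)]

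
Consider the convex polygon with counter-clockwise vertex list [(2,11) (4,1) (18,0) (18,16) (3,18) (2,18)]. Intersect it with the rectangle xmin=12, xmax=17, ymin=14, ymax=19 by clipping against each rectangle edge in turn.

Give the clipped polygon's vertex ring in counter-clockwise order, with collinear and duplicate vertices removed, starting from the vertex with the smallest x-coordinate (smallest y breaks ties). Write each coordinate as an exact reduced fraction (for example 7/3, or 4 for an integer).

1. After x ≥ 12: [(12,3/7) (18,0) (18,16) (12,84/5)]
2. After x ≤ 17: [(12,3/7) (17,1/14) (17,242/15) (12,84/5)]
3. After y ≥ 14: [(12,14) (17,14) (17,242/15) (12,84/5)]
4. After y ≤ 19: [(12,14) (17,14) (17,242/15) (12,84/5)]
5. Canonical ring: [(12,14) (17,14) (17,242/15) (12,84/5)]

Clipped polygon: [(12,14) (17,14) (17,242/15) (12,84/5)]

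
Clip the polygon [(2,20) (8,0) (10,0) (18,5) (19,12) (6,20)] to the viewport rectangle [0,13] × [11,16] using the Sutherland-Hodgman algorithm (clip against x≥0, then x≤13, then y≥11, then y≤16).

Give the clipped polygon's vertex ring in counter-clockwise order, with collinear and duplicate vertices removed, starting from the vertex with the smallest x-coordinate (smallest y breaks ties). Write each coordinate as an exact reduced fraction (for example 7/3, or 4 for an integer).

1. After x ≥ 0: [(2,20) (8,0) (10,0) (18,5) (19,12) (6,20)]
2. After x ≤ 13: [(2,20) (8,0) (10,0) (13,15/8) (13,204/13) (6,20)]
3. After y ≥ 11: [(2,20) (47/10,11) (13,11) (13,204/13) (6,20)]
4. After y ≤ 16: [(16/5,16) (47/10,11) (13,11) (13,204/13) (25/2,16)]
5. Canonical ring: [(16/5,16) (47/10,11) (13,11) (13,204/13) (25/2,16)]

Clipped polygon: [(16/5,16) (47/10,11) (13,11) (13,204/13) (25/2,16)]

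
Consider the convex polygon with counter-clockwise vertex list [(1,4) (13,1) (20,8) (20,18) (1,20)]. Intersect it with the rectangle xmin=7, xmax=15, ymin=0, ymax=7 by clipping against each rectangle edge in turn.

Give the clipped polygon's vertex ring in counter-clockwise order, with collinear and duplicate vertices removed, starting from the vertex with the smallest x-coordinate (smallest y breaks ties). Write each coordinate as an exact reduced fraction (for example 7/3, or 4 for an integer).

Clipped polygon: [(7,5/2) (13,1) (15,3) (15,7) (7,7)]

1. After x ≥ 7: [(7,5/2) (13,1) (20,8) (20,18) (7,368/19)]
2. After x ≤ 15: [(7,5/2) (13,1) (15,3) (15,352/19) (7,368/19)]
3. After y ≥ 0: [(7,5/2) (13,1) (15,3) (15,352/19) (7,368/19)]
4. After y ≤ 7: [(7,7) (7,5/2) (13,1) (15,3) (15,7)]
5. Canonical ring: [(7,5/2) (13,1) (15,3) (15,7) (7,7)]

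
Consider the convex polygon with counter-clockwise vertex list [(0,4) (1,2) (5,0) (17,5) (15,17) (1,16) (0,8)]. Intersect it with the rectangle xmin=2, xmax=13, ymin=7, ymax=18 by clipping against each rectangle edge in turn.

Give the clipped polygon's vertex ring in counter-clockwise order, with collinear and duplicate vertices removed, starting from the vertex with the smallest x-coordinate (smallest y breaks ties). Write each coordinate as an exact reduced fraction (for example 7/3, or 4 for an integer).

Clipped polygon: [(2,7) (13,7) (13,118/7) (2,225/14)]

1. After x ≥ 2: [(2,3/2) (5,0) (17,5) (15,17) (2,225/14)]
2. After x ≤ 13: [(2,3/2) (5,0) (13,10/3) (13,118/7) (2,225/14)]
3. After y ≥ 7: [(2,7) (13,7) (13,118/7) (2,225/14)]
4. After y ≤ 18: [(2,7) (13,7) (13,118/7) (2,225/14)]
5. Canonical ring: [(2,7) (13,7) (13,118/7) (2,225/14)]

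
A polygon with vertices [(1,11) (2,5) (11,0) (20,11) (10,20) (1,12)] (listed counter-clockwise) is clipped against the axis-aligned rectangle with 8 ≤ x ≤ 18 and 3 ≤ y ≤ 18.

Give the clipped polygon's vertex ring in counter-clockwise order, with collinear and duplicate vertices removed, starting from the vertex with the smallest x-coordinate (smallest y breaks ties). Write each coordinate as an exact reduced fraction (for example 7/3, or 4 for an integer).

Clipped polygon: [(8,3) (148/11,3) (18,77/9) (18,64/5) (110/9,18) (8,18)]

1. After x ≥ 8: [(8,5/3) (11,0) (20,11) (10,20) (8,164/9)]
2. After x ≤ 18: [(8,5/3) (11,0) (18,77/9) (18,64/5) (10,20) (8,164/9)]
3. After y ≥ 3: [(8,3) (148/11,3) (18,77/9) (18,64/5) (10,20) (8,164/9)]
4. After y ≤ 18: [(8,18) (8,3) (148/11,3) (18,77/9) (18,64/5) (110/9,18)]
5. Canonical ring: [(8,3) (148/11,3) (18,77/9) (18,64/5) (110/9,18) (8,18)]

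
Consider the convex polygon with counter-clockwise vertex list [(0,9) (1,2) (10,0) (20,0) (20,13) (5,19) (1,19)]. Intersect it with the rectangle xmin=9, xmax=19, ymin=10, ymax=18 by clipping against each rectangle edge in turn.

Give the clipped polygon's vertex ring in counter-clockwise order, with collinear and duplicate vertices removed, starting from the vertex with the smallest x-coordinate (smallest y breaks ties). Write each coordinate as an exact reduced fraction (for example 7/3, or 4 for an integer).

1. After x ≥ 9: [(9,2/9) (10,0) (20,0) (20,13) (9,87/5)]
2. After x ≤ 19: [(9,2/9) (10,0) (19,0) (19,67/5) (9,87/5)]
3. After y ≥ 10: [(9,10) (19,10) (19,67/5) (9,87/5)]
4. After y ≤ 18: [(9,10) (19,10) (19,67/5) (9,87/5)]
5. Canonical ring: [(9,10) (19,10) (19,67/5) (9,87/5)]

Clipped polygon: [(9,10) (19,10) (19,67/5) (9,87/5)]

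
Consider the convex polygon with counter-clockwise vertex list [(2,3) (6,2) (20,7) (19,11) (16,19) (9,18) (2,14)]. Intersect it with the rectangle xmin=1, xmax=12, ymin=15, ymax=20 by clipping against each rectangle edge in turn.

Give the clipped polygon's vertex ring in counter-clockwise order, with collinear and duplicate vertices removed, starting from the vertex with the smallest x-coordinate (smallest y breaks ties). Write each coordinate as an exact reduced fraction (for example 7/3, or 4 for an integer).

Clipped polygon: [(15/4,15) (12,15) (12,129/7) (9,18)]

1. After x ≥ 1: [(2,3) (6,2) (20,7) (19,11) (16,19) (9,18) (2,14)]
2. After x ≤ 12: [(2,3) (6,2) (12,29/7) (12,129/7) (9,18) (2,14)]
3. After y ≥ 15: [(12,15) (12,129/7) (9,18) (15/4,15)]
4. After y ≤ 20: [(12,15) (12,129/7) (9,18) (15/4,15)]
5. Canonical ring: [(15/4,15) (12,15) (12,129/7) (9,18)]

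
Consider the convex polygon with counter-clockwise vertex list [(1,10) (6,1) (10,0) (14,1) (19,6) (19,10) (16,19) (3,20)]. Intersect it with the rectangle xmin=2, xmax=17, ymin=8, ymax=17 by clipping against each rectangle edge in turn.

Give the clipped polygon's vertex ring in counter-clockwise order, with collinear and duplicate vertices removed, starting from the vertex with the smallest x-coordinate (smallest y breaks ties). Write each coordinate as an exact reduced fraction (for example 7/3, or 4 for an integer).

1. After x ≥ 2: [(2,15) (2,41/5) (6,1) (10,0) (14,1) (19,6) (19,10) (16,19) (3,20)]
2. After x ≤ 17: [(2,15) (2,41/5) (6,1) (10,0) (14,1) (17,4) (17,16) (16,19) (3,20)]
3. After y ≥ 8: [(2,15) (2,41/5) (19/9,8) (17,8) (17,16) (16,19) (3,20)]
4. After y ≤ 17: [(12/5,17) (2,15) (2,41/5) (19/9,8) (17,8) (17,16) (50/3,17)]
5. Canonical ring: [(2,41/5) (19/9,8) (17,8) (17,16) (50/3,17) (12/5,17) (2,15)]

Clipped polygon: [(2,41/5) (19/9,8) (17,8) (17,16) (50/3,17) (12/5,17) (2,15)]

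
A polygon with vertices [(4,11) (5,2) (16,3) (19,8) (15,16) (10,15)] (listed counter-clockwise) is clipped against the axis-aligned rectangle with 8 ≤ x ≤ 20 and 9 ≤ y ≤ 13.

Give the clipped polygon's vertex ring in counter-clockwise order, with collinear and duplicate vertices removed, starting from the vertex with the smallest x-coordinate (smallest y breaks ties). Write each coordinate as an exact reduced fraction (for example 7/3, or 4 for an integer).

Clipped polygon: [(8,9) (37/2,9) (33/2,13) (8,13)]

1. After x ≥ 8: [(8,41/3) (8,25/11) (16,3) (19,8) (15,16) (10,15)]
2. After x ≤ 20: [(8,41/3) (8,25/11) (16,3) (19,8) (15,16) (10,15)]
3. After y ≥ 9: [(8,41/3) (8,9) (37/2,9) (15,16) (10,15)]
4. After y ≤ 13: [(8,13) (8,9) (37/2,9) (33/2,13)]
5. Canonical ring: [(8,9) (37/2,9) (33/2,13) (8,13)]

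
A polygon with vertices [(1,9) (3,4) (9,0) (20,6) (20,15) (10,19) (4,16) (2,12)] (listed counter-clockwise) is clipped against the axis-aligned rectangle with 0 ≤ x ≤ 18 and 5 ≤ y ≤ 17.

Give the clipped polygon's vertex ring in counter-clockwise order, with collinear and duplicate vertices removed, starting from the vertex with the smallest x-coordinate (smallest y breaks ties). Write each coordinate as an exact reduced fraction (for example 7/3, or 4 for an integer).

1. After x ≥ 0: [(1,9) (3,4) (9,0) (20,6) (20,15) (10,19) (4,16) (2,12)]
2. After x ≤ 18: [(1,9) (3,4) (9,0) (18,54/11) (18,79/5) (10,19) (4,16) (2,12)]
3. After y ≥ 5: [(1,9) (13/5,5) (18,5) (18,79/5) (10,19) (4,16) (2,12)]
4. After y ≤ 17: [(1,9) (13/5,5) (18,5) (18,79/5) (15,17) (6,17) (4,16) (2,12)]
5. Canonical ring: [(1,9) (13/5,5) (18,5) (18,79/5) (15,17) (6,17) (4,16) (2,12)]

Clipped polygon: [(1,9) (13/5,5) (18,5) (18,79/5) (15,17) (6,17) (4,16) (2,12)]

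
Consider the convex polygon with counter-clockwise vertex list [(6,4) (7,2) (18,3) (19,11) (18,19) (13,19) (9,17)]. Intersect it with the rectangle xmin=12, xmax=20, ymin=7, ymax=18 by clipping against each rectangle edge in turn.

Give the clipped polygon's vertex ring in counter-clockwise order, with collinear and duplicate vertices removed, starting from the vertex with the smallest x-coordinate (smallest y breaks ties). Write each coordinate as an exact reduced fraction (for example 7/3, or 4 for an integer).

1. After x ≥ 12: [(12,27/11) (18,3) (19,11) (18,19) (13,19) (12,37/2)]
2. After x ≤ 20: [(12,27/11) (18,3) (19,11) (18,19) (13,19) (12,37/2)]
3. After y ≥ 7: [(12,7) (37/2,7) (19,11) (18,19) (13,19) (12,37/2)]
4. After y ≤ 18: [(12,18) (12,7) (37/2,7) (19,11) (145/8,18)]
5. Canonical ring: [(12,7) (37/2,7) (19,11) (145/8,18) (12,18)]

Clipped polygon: [(12,7) (37/2,7) (19,11) (145/8,18) (12,18)]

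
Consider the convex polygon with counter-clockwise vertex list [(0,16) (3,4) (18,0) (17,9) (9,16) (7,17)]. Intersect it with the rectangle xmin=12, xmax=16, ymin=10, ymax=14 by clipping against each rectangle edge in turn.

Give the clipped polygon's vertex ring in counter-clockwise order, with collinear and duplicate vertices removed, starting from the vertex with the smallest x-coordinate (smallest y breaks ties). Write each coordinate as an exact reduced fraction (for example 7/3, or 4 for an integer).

1. After x ≥ 12: [(12,8/5) (18,0) (17,9) (12,107/8)]
2. After x ≤ 16: [(12,8/5) (16,8/15) (16,79/8) (12,107/8)]
3. After y ≥ 10: [(12,10) (111/7,10) (12,107/8)]
4. After y ≤ 14: [(12,10) (111/7,10) (12,107/8)]
5. Canonical ring: [(12,10) (111/7,10) (12,107/8)]

Clipped polygon: [(12,10) (111/7,10) (12,107/8)]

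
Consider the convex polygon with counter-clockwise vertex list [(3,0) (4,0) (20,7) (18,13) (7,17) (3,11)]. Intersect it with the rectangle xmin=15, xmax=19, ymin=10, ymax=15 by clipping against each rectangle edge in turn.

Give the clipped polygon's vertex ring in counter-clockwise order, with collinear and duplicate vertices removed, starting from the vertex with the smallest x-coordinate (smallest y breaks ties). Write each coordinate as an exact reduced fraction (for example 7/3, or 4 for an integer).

Clipped polygon: [(15,10) (19,10) (18,13) (15,155/11)]

1. After x ≥ 15: [(15,77/16) (20,7) (18,13) (15,155/11)]
2. After x ≤ 19: [(15,77/16) (19,105/16) (19,10) (18,13) (15,155/11)]
3. After y ≥ 10: [(15,10) (19,10) (19,10) (18,13) (15,155/11)]
4. After y ≤ 15: [(15,10) (19,10) (19,10) (18,13) (15,155/11)]
5. Canonical ring: [(15,10) (19,10) (18,13) (15,155/11)]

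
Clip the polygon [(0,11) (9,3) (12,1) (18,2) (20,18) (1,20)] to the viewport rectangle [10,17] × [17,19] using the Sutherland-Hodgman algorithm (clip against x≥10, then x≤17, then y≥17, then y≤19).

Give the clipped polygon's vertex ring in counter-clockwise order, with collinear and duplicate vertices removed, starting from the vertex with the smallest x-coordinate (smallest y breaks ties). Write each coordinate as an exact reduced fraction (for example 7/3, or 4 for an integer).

1. After x ≥ 10: [(10,7/3) (12,1) (18,2) (20,18) (10,362/19)]
2. After x ≤ 17: [(10,7/3) (12,1) (17,11/6) (17,348/19) (10,362/19)]
3. After y ≥ 17: [(10,17) (17,17) (17,348/19) (10,362/19)]
4. After y ≤ 19: [(10,19) (10,17) (17,17) (17,348/19) (21/2,19)]
5. Canonical ring: [(10,17) (17,17) (17,348/19) (21/2,19) (10,19)]

Clipped polygon: [(10,17) (17,17) (17,348/19) (21/2,19) (10,19)]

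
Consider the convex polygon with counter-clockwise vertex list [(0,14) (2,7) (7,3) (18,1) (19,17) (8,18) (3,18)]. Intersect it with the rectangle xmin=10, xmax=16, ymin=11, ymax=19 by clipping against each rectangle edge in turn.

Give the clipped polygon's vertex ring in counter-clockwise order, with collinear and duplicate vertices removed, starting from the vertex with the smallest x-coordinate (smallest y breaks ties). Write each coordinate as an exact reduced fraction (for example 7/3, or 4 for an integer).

1. After x ≥ 10: [(10,27/11) (18,1) (19,17) (10,196/11)]
2. After x ≤ 16: [(10,27/11) (16,15/11) (16,190/11) (10,196/11)]
3. After y ≥ 11: [(10,11) (16,11) (16,190/11) (10,196/11)]
4. After y ≤ 19: [(10,11) (16,11) (16,190/11) (10,196/11)]
5. Canonical ring: [(10,11) (16,11) (16,190/11) (10,196/11)]

Clipped polygon: [(10,11) (16,11) (16,190/11) (10,196/11)]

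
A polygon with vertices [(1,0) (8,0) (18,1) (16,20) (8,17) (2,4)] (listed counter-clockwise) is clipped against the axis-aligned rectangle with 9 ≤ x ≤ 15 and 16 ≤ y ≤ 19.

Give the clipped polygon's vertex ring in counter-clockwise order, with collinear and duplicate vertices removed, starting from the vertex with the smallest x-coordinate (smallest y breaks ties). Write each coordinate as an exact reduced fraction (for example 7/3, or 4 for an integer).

Clipped polygon: [(9,16) (15,16) (15,19) (40/3,19) (9,139/8)]

1. After x ≥ 9: [(9,1/10) (18,1) (16,20) (9,139/8)]
2. After x ≤ 15: [(9,1/10) (15,7/10) (15,157/8) (9,139/8)]
3. After y ≥ 16: [(9,16) (15,16) (15,157/8) (9,139/8)]
4. After y ≤ 19: [(9,16) (15,16) (15,19) (40/3,19) (9,139/8)]
5. Canonical ring: [(9,16) (15,16) (15,19) (40/3,19) (9,139/8)]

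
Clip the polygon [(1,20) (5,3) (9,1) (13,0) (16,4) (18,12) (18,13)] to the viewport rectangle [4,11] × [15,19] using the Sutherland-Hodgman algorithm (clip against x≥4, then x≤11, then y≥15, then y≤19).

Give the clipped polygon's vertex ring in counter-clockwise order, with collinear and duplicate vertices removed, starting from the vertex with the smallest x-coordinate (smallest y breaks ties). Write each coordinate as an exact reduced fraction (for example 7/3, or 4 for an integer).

1. After x ≥ 4: [(4,319/17) (4,29/4) (5,3) (9,1) (13,0) (16,4) (18,12) (18,13)]
2. After x ≤ 11: [(11,270/17) (4,319/17) (4,29/4) (5,3) (9,1) (11,1/2)]
3. After y ≥ 15: [(11,15) (11,270/17) (4,319/17) (4,15)]
4. After y ≤ 19: [(11,15) (11,270/17) (4,319/17) (4,15)]
5. Canonical ring: [(4,15) (11,15) (11,270/17) (4,319/17)]

Clipped polygon: [(4,15) (11,15) (11,270/17) (4,319/17)]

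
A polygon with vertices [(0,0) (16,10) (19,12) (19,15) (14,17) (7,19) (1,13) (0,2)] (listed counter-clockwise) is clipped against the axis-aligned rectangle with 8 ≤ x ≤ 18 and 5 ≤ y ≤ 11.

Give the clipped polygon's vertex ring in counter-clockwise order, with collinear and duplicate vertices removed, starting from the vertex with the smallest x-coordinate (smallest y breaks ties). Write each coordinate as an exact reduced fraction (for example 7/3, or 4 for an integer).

1. After x ≥ 8: [(8,5) (16,10) (19,12) (19,15) (14,17) (8,131/7)]
2. After x ≤ 18: [(8,5) (16,10) (18,34/3) (18,77/5) (14,17) (8,131/7)]
3. After y ≥ 5: [(8,5) (16,10) (18,34/3) (18,77/5) (14,17) (8,131/7)]
4. After y ≤ 11: [(8,11) (8,5) (16,10) (35/2,11)]
5. Canonical ring: [(8,5) (16,10) (35/2,11) (8,11)]

Clipped polygon: [(8,5) (16,10) (35/2,11) (8,11)]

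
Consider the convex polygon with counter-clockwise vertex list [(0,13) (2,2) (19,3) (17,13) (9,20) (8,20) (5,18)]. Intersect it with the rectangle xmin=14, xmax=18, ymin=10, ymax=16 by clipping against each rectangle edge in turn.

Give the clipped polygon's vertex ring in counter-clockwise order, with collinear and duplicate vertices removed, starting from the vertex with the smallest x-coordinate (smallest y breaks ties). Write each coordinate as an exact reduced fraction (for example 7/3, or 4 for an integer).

Clipped polygon: [(14,10) (88/5,10) (17,13) (14,125/8)]

1. After x ≥ 14: [(14,46/17) (19,3) (17,13) (14,125/8)]
2. After x ≤ 18: [(14,46/17) (18,50/17) (18,8) (17,13) (14,125/8)]
3. After y ≥ 10: [(14,10) (88/5,10) (17,13) (14,125/8)]
4. After y ≤ 16: [(14,10) (88/5,10) (17,13) (14,125/8)]
5. Canonical ring: [(14,10) (88/5,10) (17,13) (14,125/8)]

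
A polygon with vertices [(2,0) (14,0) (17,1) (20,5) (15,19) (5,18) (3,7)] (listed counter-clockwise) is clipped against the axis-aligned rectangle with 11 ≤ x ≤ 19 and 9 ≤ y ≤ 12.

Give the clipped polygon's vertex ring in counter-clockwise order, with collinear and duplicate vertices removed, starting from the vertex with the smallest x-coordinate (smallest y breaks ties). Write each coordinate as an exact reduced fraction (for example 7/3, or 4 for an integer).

1. After x ≥ 11: [(11,0) (14,0) (17,1) (20,5) (15,19) (11,93/5)]
2. After x ≤ 19: [(11,0) (14,0) (17,1) (19,11/3) (19,39/5) (15,19) (11,93/5)]
3. After y ≥ 9: [(11,9) (130/7,9) (15,19) (11,93/5)]
4. After y ≤ 12: [(11,12) (11,9) (130/7,9) (35/2,12)]
5. Canonical ring: [(11,9) (130/7,9) (35/2,12) (11,12)]

Clipped polygon: [(11,9) (130/7,9) (35/2,12) (11,12)]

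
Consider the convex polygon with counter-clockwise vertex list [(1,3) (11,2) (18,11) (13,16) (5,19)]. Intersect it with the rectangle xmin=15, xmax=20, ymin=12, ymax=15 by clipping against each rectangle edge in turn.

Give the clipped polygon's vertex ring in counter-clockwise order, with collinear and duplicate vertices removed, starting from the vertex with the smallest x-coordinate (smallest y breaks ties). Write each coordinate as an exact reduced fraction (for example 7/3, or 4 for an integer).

1. After x ≥ 15: [(15,50/7) (18,11) (15,14)]
2. After x ≤ 20: [(15,50/7) (18,11) (15,14)]
3. After y ≥ 12: [(15,12) (17,12) (15,14)]
4. After y ≤ 15: [(15,12) (17,12) (15,14)]
5. Canonical ring: [(15,12) (17,12) (15,14)]

Clipped polygon: [(15,12) (17,12) (15,14)]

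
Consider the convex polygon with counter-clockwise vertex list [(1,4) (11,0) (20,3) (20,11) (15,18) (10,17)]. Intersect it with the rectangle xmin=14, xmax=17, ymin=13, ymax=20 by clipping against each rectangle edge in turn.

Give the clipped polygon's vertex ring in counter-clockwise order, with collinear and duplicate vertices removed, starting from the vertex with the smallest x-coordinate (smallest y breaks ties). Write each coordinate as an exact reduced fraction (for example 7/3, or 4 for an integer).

1. After x ≥ 14: [(14,1) (20,3) (20,11) (15,18) (14,89/5)]
2. After x ≤ 17: [(14,1) (17,2) (17,76/5) (15,18) (14,89/5)]
3. After y ≥ 13: [(14,13) (17,13) (17,76/5) (15,18) (14,89/5)]
4. After y ≤ 20: [(14,13) (17,13) (17,76/5) (15,18) (14,89/5)]
5. Canonical ring: [(14,13) (17,13) (17,76/5) (15,18) (14,89/5)]

Clipped polygon: [(14,13) (17,13) (17,76/5) (15,18) (14,89/5)]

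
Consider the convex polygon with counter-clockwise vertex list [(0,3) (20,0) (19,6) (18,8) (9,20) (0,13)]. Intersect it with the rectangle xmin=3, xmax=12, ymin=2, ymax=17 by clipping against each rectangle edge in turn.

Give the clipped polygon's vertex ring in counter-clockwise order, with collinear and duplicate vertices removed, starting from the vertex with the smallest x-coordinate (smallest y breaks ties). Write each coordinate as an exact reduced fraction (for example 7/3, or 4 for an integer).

Clipped polygon: [(3,51/20) (20/3,2) (12,2) (12,16) (45/4,17) (36/7,17) (3,46/3)]

1. After x ≥ 3: [(3,51/20) (20,0) (19,6) (18,8) (9,20) (3,46/3)]
2. After x ≤ 12: [(3,51/20) (12,6/5) (12,16) (9,20) (3,46/3)]
3. After y ≥ 2: [(3,51/20) (20/3,2) (12,2) (12,16) (9,20) (3,46/3)]
4. After y ≤ 17: [(3,51/20) (20/3,2) (12,2) (12,16) (45/4,17) (36/7,17) (3,46/3)]
5. Canonical ring: [(3,51/20) (20/3,2) (12,2) (12,16) (45/4,17) (36/7,17) (3,46/3)]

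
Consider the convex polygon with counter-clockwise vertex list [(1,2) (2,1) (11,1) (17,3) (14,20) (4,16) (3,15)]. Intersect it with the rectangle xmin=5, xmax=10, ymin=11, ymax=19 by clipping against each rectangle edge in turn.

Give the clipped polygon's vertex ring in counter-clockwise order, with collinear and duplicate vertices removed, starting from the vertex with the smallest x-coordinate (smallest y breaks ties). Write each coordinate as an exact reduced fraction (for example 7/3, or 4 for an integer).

Clipped polygon: [(5,11) (10,11) (10,92/5) (5,82/5)]

1. After x ≥ 5: [(5,1) (11,1) (17,3) (14,20) (5,82/5)]
2. After x ≤ 10: [(5,1) (10,1) (10,92/5) (5,82/5)]
3. After y ≥ 11: [(5,11) (10,11) (10,92/5) (5,82/5)]
4. After y ≤ 19: [(5,11) (10,11) (10,92/5) (5,82/5)]
5. Canonical ring: [(5,11) (10,11) (10,92/5) (5,82/5)]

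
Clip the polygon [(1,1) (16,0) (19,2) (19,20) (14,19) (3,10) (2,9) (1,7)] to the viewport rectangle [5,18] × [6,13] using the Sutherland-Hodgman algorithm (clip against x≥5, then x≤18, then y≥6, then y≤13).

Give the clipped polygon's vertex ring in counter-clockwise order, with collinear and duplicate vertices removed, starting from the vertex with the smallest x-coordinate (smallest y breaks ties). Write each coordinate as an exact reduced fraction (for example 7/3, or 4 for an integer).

1. After x ≥ 5: [(5,11/15) (16,0) (19,2) (19,20) (14,19) (5,128/11)]
2. After x ≤ 18: [(5,11/15) (16,0) (18,4/3) (18,99/5) (14,19) (5,128/11)]
3. After y ≥ 6: [(5,6) (18,6) (18,99/5) (14,19) (5,128/11)]
4. After y ≤ 13: [(5,6) (18,6) (18,13) (20/3,13) (5,128/11)]
5. Canonical ring: [(5,6) (18,6) (18,13) (20/3,13) (5,128/11)]

Clipped polygon: [(5,6) (18,6) (18,13) (20/3,13) (5,128/11)]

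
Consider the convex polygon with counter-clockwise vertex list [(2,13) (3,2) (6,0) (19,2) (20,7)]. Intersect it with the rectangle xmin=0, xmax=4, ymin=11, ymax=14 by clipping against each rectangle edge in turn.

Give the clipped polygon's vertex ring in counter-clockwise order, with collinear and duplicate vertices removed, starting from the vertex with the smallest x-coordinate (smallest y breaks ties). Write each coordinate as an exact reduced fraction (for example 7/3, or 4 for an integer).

Clipped polygon: [(2,13) (24/11,11) (4,11) (4,37/3)]

1. After x ≥ 0: [(2,13) (3,2) (6,0) (19,2) (20,7)]
2. After x ≤ 4: [(4,37/3) (2,13) (3,2) (4,4/3)]
3. After y ≥ 11: [(4,11) (4,37/3) (2,13) (24/11,11)]
4. After y ≤ 14: [(4,11) (4,37/3) (2,13) (24/11,11)]
5. Canonical ring: [(2,13) (24/11,11) (4,11) (4,37/3)]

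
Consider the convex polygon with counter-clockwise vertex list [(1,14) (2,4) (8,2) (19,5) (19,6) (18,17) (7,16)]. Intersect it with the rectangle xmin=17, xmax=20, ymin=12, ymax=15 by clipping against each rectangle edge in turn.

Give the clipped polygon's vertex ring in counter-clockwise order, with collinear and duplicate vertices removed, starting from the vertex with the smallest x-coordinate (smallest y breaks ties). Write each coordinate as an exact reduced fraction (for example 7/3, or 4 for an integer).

Clipped polygon: [(17,12) (203/11,12) (200/11,15) (17,15)]

1. After x ≥ 17: [(17,49/11) (19,5) (19,6) (18,17) (17,186/11)]
2. After x ≤ 20: [(17,49/11) (19,5) (19,6) (18,17) (17,186/11)]
3. After y ≥ 12: [(17,12) (203/11,12) (18,17) (17,186/11)]
4. After y ≤ 15: [(17,15) (17,12) (203/11,12) (200/11,15)]
5. Canonical ring: [(17,12) (203/11,12) (200/11,15) (17,15)]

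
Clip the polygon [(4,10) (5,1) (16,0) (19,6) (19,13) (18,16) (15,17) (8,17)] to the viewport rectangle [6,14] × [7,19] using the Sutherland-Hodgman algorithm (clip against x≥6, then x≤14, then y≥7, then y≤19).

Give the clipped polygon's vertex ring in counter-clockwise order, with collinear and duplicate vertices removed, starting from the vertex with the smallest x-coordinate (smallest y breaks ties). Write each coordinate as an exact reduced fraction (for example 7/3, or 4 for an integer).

Clipped polygon: [(6,7) (14,7) (14,17) (8,17) (6,27/2)]

1. After x ≥ 6: [(6,27/2) (6,10/11) (16,0) (19,6) (19,13) (18,16) (15,17) (8,17)]
2. After x ≤ 14: [(6,27/2) (6,10/11) (14,2/11) (14,17) (8,17)]
3. After y ≥ 7: [(6,27/2) (6,7) (14,7) (14,17) (8,17)]
4. After y ≤ 19: [(6,27/2) (6,7) (14,7) (14,17) (8,17)]
5. Canonical ring: [(6,7) (14,7) (14,17) (8,17) (6,27/2)]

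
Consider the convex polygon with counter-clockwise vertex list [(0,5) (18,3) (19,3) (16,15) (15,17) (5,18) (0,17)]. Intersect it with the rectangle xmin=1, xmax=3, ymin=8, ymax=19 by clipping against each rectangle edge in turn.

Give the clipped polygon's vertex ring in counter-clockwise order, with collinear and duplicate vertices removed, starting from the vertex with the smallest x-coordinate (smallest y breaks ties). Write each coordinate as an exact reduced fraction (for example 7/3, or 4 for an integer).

1. After x ≥ 1: [(1,44/9) (18,3) (19,3) (16,15) (15,17) (5,18) (1,86/5)]
2. After x ≤ 3: [(1,44/9) (3,14/3) (3,88/5) (1,86/5)]
3. After y ≥ 8: [(1,8) (3,8) (3,88/5) (1,86/5)]
4. After y ≤ 19: [(1,8) (3,8) (3,88/5) (1,86/5)]
5. Canonical ring: [(1,8) (3,8) (3,88/5) (1,86/5)]

Clipped polygon: [(1,8) (3,8) (3,88/5) (1,86/5)]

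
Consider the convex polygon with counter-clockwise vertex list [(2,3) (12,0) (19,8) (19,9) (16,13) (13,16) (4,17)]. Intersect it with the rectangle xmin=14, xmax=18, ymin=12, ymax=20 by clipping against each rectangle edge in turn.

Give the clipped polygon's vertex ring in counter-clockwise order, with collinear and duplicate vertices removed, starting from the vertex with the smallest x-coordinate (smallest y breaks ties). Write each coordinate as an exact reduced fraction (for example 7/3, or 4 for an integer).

1. After x ≥ 14: [(14,16/7) (19,8) (19,9) (16,13) (14,15)]
2. After x ≤ 18: [(14,16/7) (18,48/7) (18,31/3) (16,13) (14,15)]
3. After y ≥ 12: [(14,12) (67/4,12) (16,13) (14,15)]
4. After y ≤ 20: [(14,12) (67/4,12) (16,13) (14,15)]
5. Canonical ring: [(14,12) (67/4,12) (16,13) (14,15)]

Clipped polygon: [(14,12) (67/4,12) (16,13) (14,15)]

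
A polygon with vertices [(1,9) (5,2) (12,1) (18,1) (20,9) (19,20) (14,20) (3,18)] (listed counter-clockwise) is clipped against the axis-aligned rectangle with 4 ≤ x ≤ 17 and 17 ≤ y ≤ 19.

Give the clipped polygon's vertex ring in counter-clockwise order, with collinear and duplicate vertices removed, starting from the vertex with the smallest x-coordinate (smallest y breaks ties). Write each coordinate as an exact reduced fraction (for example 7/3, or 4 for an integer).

1. After x ≥ 4: [(4,15/4) (5,2) (12,1) (18,1) (20,9) (19,20) (14,20) (4,200/11)]
2. After x ≤ 17: [(4,15/4) (5,2) (12,1) (17,1) (17,20) (14,20) (4,200/11)]
3. After y ≥ 17: [(4,17) (17,17) (17,20) (14,20) (4,200/11)]
4. After y ≤ 19: [(4,17) (17,17) (17,19) (17/2,19) (4,200/11)]
5. Canonical ring: [(4,17) (17,17) (17,19) (17/2,19) (4,200/11)]

Clipped polygon: [(4,17) (17,17) (17,19) (17/2,19) (4,200/11)]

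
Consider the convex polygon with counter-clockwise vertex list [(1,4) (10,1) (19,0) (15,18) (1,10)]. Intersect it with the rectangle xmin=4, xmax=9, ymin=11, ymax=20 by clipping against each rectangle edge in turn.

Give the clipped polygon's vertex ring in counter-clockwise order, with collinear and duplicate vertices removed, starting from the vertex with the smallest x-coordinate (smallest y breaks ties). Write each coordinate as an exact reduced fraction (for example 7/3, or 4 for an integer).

1. After x ≥ 4: [(4,3) (10,1) (19,0) (15,18) (4,82/7)]
2. After x ≤ 9: [(4,3) (9,4/3) (9,102/7) (4,82/7)]
3. After y ≥ 11: [(4,11) (9,11) (9,102/7) (4,82/7)]
4. After y ≤ 20: [(4,11) (9,11) (9,102/7) (4,82/7)]
5. Canonical ring: [(4,11) (9,11) (9,102/7) (4,82/7)]

Clipped polygon: [(4,11) (9,11) (9,102/7) (4,82/7)]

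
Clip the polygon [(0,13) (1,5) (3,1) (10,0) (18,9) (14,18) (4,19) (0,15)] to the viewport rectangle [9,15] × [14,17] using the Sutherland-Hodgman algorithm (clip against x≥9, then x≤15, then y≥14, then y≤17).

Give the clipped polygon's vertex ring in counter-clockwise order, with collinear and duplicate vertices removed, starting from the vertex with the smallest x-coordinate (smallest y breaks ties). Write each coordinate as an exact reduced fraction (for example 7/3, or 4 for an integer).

Clipped polygon: [(9,14) (15,14) (15,63/4) (130/9,17) (9,17)]

1. After x ≥ 9: [(9,1/7) (10,0) (18,9) (14,18) (9,37/2)]
2. After x ≤ 15: [(9,1/7) (10,0) (15,45/8) (15,63/4) (14,18) (9,37/2)]
3. After y ≥ 14: [(9,14) (15,14) (15,63/4) (14,18) (9,37/2)]
4. After y ≤ 17: [(9,17) (9,14) (15,14) (15,63/4) (130/9,17)]
5. Canonical ring: [(9,14) (15,14) (15,63/4) (130/9,17) (9,17)]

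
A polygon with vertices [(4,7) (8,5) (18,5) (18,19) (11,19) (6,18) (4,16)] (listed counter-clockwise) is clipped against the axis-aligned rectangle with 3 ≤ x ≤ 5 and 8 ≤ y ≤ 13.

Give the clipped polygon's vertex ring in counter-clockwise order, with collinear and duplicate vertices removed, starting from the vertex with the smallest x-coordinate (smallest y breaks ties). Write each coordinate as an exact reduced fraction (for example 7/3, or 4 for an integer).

Clipped polygon: [(4,8) (5,8) (5,13) (4,13)]

1. After x ≥ 3: [(4,7) (8,5) (18,5) (18,19) (11,19) (6,18) (4,16)]
2. After x ≤ 5: [(4,7) (5,13/2) (5,17) (4,16)]
3. After y ≥ 8: [(4,8) (5,8) (5,17) (4,16)]
4. After y ≤ 13: [(4,13) (4,8) (5,8) (5,13)]
5. Canonical ring: [(4,8) (5,8) (5,13) (4,13)]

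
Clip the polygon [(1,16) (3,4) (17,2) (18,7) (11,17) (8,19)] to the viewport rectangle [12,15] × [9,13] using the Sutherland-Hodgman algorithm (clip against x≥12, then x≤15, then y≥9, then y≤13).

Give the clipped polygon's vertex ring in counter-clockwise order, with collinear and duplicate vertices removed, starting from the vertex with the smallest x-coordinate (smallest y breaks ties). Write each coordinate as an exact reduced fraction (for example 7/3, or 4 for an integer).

1. After x ≥ 12: [(12,19/7) (17,2) (18,7) (12,109/7)]
2. After x ≤ 15: [(12,19/7) (15,16/7) (15,79/7) (12,109/7)]
3. After y ≥ 9: [(12,9) (15,9) (15,79/7) (12,109/7)]
4. After y ≤ 13: [(12,13) (12,9) (15,9) (15,79/7) (69/5,13)]
5. Canonical ring: [(12,9) (15,9) (15,79/7) (69/5,13) (12,13)]

Clipped polygon: [(12,9) (15,9) (15,79/7) (69/5,13) (12,13)]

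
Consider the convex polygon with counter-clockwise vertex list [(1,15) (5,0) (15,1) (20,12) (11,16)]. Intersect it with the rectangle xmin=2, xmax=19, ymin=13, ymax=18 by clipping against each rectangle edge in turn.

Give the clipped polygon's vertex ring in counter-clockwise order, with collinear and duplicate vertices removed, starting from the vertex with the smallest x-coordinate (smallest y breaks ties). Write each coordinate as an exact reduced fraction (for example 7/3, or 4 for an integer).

Clipped polygon: [(2,13) (71/4,13) (11,16) (2,151/10)]

1. After x ≥ 2: [(2,151/10) (2,45/4) (5,0) (15,1) (20,12) (11,16)]
2. After x ≤ 19: [(2,151/10) (2,45/4) (5,0) (15,1) (19,49/5) (19,112/9) (11,16)]
3. After y ≥ 13: [(2,151/10) (2,13) (71/4,13) (11,16)]
4. After y ≤ 18: [(2,151/10) (2,13) (71/4,13) (11,16)]
5. Canonical ring: [(2,13) (71/4,13) (11,16) (2,151/10)]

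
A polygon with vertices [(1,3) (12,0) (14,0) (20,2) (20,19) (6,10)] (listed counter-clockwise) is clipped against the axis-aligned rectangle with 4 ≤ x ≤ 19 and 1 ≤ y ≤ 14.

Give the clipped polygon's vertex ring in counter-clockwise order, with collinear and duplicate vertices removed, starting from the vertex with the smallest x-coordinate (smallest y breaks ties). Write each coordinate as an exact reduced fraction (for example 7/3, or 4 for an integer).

Clipped polygon: [(4,24/11) (25/3,1) (17,1) (19,5/3) (19,14) (110/9,14) (6,10) (4,36/5)]

1. After x ≥ 4: [(4,36/5) (4,24/11) (12,0) (14,0) (20,2) (20,19) (6,10)]
2. After x ≤ 19: [(4,36/5) (4,24/11) (12,0) (14,0) (19,5/3) (19,257/14) (6,10)]
3. After y ≥ 1: [(4,36/5) (4,24/11) (25/3,1) (17,1) (19,5/3) (19,257/14) (6,10)]
4. After y ≤ 14: [(4,36/5) (4,24/11) (25/3,1) (17,1) (19,5/3) (19,14) (110/9,14) (6,10)]
5. Canonical ring: [(4,24/11) (25/3,1) (17,1) (19,5/3) (19,14) (110/9,14) (6,10) (4,36/5)]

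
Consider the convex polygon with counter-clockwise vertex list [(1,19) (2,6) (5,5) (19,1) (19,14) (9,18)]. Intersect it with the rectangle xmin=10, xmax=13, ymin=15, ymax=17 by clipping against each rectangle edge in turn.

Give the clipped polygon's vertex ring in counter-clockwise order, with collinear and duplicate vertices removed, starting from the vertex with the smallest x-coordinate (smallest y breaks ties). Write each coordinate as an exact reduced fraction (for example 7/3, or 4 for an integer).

1. After x ≥ 10: [(10,25/7) (19,1) (19,14) (10,88/5)]
2. After x ≤ 13: [(10,25/7) (13,19/7) (13,82/5) (10,88/5)]
3. After y ≥ 15: [(10,15) (13,15) (13,82/5) (10,88/5)]
4. After y ≤ 17: [(10,17) (10,15) (13,15) (13,82/5) (23/2,17)]
5. Canonical ring: [(10,15) (13,15) (13,82/5) (23/2,17) (10,17)]

Clipped polygon: [(10,15) (13,15) (13,82/5) (23/2,17) (10,17)]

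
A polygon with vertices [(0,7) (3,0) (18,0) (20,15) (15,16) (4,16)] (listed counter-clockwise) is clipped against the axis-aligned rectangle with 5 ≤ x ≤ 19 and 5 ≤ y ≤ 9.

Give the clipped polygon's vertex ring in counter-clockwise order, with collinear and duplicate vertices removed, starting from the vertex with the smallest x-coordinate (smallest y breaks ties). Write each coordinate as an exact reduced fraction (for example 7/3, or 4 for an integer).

Clipped polygon: [(5,5) (56/3,5) (19,15/2) (19,9) (5,9)]

1. After x ≥ 5: [(5,0) (18,0) (20,15) (15,16) (5,16)]
2. After x ≤ 19: [(5,0) (18,0) (19,15/2) (19,76/5) (15,16) (5,16)]
3. After y ≥ 5: [(5,5) (56/3,5) (19,15/2) (19,76/5) (15,16) (5,16)]
4. After y ≤ 9: [(5,9) (5,5) (56/3,5) (19,15/2) (19,9)]
5. Canonical ring: [(5,5) (56/3,5) (19,15/2) (19,9) (5,9)]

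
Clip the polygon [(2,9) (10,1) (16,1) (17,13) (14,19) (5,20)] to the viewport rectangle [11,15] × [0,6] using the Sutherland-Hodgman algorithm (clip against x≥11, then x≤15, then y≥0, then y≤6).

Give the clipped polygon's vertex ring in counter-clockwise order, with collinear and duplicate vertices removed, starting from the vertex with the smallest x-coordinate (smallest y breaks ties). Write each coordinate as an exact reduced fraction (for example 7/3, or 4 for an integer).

1. After x ≥ 11: [(11,1) (16,1) (17,13) (14,19) (11,58/3)]
2. After x ≤ 15: [(11,1) (15,1) (15,17) (14,19) (11,58/3)]
3. After y ≥ 0: [(11,1) (15,1) (15,17) (14,19) (11,58/3)]
4. After y ≤ 6: [(11,6) (11,1) (15,1) (15,6)]
5. Canonical ring: [(11,1) (15,1) (15,6) (11,6)]

Clipped polygon: [(11,1) (15,1) (15,6) (11,6)]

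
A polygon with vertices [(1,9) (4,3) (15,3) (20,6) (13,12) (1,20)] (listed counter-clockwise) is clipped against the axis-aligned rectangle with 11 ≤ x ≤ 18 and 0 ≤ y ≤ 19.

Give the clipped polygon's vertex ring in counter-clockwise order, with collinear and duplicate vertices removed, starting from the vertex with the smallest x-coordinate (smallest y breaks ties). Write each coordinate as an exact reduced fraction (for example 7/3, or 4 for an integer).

Clipped polygon: [(11,3) (15,3) (18,24/5) (18,54/7) (13,12) (11,40/3)]

1. After x ≥ 11: [(11,3) (15,3) (20,6) (13,12) (11,40/3)]
2. After x ≤ 18: [(11,3) (15,3) (18,24/5) (18,54/7) (13,12) (11,40/3)]
3. After y ≥ 0: [(11,3) (15,3) (18,24/5) (18,54/7) (13,12) (11,40/3)]
4. After y ≤ 19: [(11,3) (15,3) (18,24/5) (18,54/7) (13,12) (11,40/3)]
5. Canonical ring: [(11,3) (15,3) (18,24/5) (18,54/7) (13,12) (11,40/3)]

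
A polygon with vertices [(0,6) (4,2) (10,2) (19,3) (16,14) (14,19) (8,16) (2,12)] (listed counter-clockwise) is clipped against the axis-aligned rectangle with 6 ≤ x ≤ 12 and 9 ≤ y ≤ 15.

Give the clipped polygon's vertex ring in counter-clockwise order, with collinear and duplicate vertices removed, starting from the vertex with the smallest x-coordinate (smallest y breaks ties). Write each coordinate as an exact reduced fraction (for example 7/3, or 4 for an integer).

1. After x ≥ 6: [(6,2) (10,2) (19,3) (16,14) (14,19) (8,16) (6,44/3)]
2. After x ≤ 12: [(6,2) (10,2) (12,20/9) (12,18) (8,16) (6,44/3)]
3. After y ≥ 9: [(6,9) (12,9) (12,18) (8,16) (6,44/3)]
4. After y ≤ 15: [(6,9) (12,9) (12,15) (13/2,15) (6,44/3)]
5. Canonical ring: [(6,9) (12,9) (12,15) (13/2,15) (6,44/3)]

Clipped polygon: [(6,9) (12,9) (12,15) (13/2,15) (6,44/3)]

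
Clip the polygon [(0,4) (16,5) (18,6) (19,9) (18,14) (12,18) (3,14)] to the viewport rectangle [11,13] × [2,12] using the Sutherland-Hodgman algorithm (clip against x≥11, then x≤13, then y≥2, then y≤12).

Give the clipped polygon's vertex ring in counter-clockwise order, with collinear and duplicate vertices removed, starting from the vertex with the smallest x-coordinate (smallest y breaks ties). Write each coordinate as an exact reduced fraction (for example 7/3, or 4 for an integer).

1. After x ≥ 11: [(11,75/16) (16,5) (18,6) (19,9) (18,14) (12,18) (11,158/9)]
2. After x ≤ 13: [(11,75/16) (13,77/16) (13,52/3) (12,18) (11,158/9)]
3. After y ≥ 2: [(11,75/16) (13,77/16) (13,52/3) (12,18) (11,158/9)]
4. After y ≤ 12: [(11,12) (11,75/16) (13,77/16) (13,12)]
5. Canonical ring: [(11,75/16) (13,77/16) (13,12) (11,12)]

Clipped polygon: [(11,75/16) (13,77/16) (13,12) (11,12)]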